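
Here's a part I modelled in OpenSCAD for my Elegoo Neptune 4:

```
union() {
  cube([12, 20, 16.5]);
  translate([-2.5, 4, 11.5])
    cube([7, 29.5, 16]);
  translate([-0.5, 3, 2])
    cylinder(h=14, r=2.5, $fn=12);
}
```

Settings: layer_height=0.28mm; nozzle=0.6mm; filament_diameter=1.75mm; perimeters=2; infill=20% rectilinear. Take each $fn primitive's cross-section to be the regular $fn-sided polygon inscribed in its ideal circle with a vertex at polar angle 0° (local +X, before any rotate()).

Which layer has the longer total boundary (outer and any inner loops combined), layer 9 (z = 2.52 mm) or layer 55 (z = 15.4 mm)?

layer 55 (z = 15.4 mm)

Layer 9 (z = 2.52): the cube is present — its section is the full 12×20 rectangle (perimeter 64.00 mm); the cube at (-2.5, 4) does not reach this height (z outside [11.5, 27.5]); the cylinder at (-0.5, 3): section is a regular 12-gon, circumradius r=2.5 (perimeter = 2·12·2.500·sin(180°/12) = 15.53 mm); Merging all regions: the regions partially overlap (shared area 6.94 mm²), so the edge portions inside another operand are dropped and the merged outline is re-measured after clipping — boundary = 68.07 mm. So its perimeter = 68.07 mm. Layer 55 (z = 15.4): the cube is present — its section is the full 12×20 rectangle (perimeter 64.00 mm); the cube at (-2.5, 4) (footprint 7×29.5) is included at this height (perimeter 73.00 mm); the r=2.5 cylinder at (-0.5, 3) contributes a regular 12-gon of circumradius 2.5 (perimeter = 2·12·2.500·sin(180°/12) = 15.53 mm); Merging all regions: the regions partially overlap (shared area 81.92 mm²), so the edge portions inside another operand are dropped and the merged outline is re-measured after clipping — boundary = 95.65 mm. So its perimeter = 95.65 mm. Layer 55 is larger (95.65 vs 68.07 mm).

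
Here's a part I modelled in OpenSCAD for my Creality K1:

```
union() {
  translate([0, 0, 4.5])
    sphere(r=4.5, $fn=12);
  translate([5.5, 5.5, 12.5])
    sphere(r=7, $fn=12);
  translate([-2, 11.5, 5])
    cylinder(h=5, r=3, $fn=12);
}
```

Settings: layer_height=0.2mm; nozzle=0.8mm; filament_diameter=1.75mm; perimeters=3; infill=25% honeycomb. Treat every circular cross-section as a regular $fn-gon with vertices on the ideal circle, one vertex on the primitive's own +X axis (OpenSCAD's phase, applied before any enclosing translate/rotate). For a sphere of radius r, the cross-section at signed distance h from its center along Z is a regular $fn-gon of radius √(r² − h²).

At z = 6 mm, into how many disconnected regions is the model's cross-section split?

3

At z = 6 mm: the r=4.5 sphere contributes a regular 12-gon of circumradius √(4.5²−1.5²) = 4.243; the r=7 sphere at (5.5, 5.5) slices to a regular 12-gon of circumradius 2.598 (√(r²−h²) with h=6.5 from center); the r=3 cylinder at (-2, 11.5) contributes a regular 12-gon of circumradius 3; Taking the union: the 3 present regions are separate (no shared area or edge), so areas and boundary lengths simply add and each stays a separate island — 3 connected regions. The result has 3 disconnected regions.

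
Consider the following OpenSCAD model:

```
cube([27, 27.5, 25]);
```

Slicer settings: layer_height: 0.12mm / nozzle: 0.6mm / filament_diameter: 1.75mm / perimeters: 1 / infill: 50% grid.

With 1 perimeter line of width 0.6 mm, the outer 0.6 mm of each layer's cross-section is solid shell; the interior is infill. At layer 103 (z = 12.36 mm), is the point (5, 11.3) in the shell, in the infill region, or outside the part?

At z = 12.36 mm: the 27×27.5 cube contributes its full rectangle. Overall, the cross-section is a single solid region. The nearest boundary edge runs (0.00, 27.50)→(0.00, 0.00); distance from the point to it = 5.00 mm. The point is inside the cross-section and 5.00 mm from the nearest boundary — more than the 0.6 mm shell width (1 × 0.6), so it's in the infill interior.

infill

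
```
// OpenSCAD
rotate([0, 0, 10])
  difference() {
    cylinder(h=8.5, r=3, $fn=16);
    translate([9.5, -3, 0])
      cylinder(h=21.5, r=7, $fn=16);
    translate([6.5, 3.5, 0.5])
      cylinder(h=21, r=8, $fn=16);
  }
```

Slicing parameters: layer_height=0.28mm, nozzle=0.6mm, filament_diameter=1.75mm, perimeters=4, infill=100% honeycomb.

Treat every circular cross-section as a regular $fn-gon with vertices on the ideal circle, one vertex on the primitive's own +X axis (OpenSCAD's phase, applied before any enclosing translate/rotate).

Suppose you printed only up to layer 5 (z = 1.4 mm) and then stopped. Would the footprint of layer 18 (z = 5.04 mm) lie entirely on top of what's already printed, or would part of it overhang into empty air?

entirely on top

Compare the two slices. At z = 1.4: the r=3 cylinder gives a regular 16-gon of circumradius 3 (constant along its height) (area = (16/2)·3.000²·sin(360°/16) = 27.55 mm²); the cylinder at (9.5, -3): section is a regular 16-gon, circumradius r=7 (area = (16/2)·7.000²·sin(360°/16) = 150.01 mm²); the cylinder at (6.5, 3.5): section is a regular 16-gon, circumradius r=8 (area = (16/2)·8.000²·sin(360°/16) = 195.93 mm²); Taking the first minus the rest: starting from the r=3 cylinder (27.55 mm²), the r=7 cylinder at (9.5, -3) misses the remaining region (no effect); the r=8 cylinder at (6.5, 3.5) partially overlaps it — only the 15.71 mm² overlap (of its 195.93 mm²) is removed, clipping the outline — area = 11.84 mm²; (whole slice rotated 10° about Z — lengths, areas and connectivity unchanged). At z = 5.04: the r=3 cylinder contributes a regular 16-gon of circumradius 3 (area = (16/2)·3.000²·sin(360°/16) = 27.55 mm²); the r=7 cylinder at (9.5, -3) contributes a regular 16-gon of circumradius 7 (area = (16/2)·7.000²·sin(360°/16) = 150.01 mm²); the cylinder at (6.5, 3.5): section is a regular 16-gon, circumradius r=8 (area = (16/2)·8.000²·sin(360°/16) = 195.93 mm²); Subtracting the remaining from the first: starting from the r=3 cylinder (27.55 mm²), the r=7 cylinder at (9.5, -3) misses the remaining region (no effect); the r=8 cylinder at (6.5, 3.5) partially overlaps it — only the 15.71 mm² overlap (of its 195.93 mm²) is removed, clipping the outline — area = 11.84 mm²; (rotated 10° about Z; rotation is an isometry so areas/perimeters/island counts are preserved). Checking containment: the cross-section at z = 5.04 is a subset of the cross-section at z = 1.4.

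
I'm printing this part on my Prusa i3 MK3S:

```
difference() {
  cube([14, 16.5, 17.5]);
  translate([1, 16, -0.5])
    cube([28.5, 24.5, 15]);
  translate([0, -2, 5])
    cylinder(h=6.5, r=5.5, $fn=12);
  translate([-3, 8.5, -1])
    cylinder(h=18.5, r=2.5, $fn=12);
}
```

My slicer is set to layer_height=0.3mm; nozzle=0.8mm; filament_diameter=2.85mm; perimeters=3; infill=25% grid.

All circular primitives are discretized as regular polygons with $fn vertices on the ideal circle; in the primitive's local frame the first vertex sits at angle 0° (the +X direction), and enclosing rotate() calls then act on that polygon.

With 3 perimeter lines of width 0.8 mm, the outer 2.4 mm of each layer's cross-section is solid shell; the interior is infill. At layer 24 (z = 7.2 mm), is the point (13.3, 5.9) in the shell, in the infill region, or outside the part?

At z = 7.2 mm: the cube (footprint 14×16.5) is included at this height; the cube at (1, 16) is present — its section is the full 28.5×24.5 rectangle; the cylinder at (0, -2): section is a regular 12-gon, circumradius r=5.5; the cylinder at (-3, 8.5): section is a regular 12-gon, circumradius r=2.5; After the difference (first − rest): starting from the 14×16.5 cube, the 28.5×24.5 cube at (1, 16) partially overlaps it — only the 6.50 mm² overlap (of its 698.25 mm²) is removed, clipping the outline; the r=5.5 cylinder at (0, -2) partially overlaps it — only the 12.22 mm² overlap (of its 90.75 mm²) is removed, clipping the outline; the r=2.5 cylinder at (-3, 8.5) misses the remaining region (no effect) — 1 connected region. Overall, the cross-section is a single solid region. The nearest boundary edge runs (14.00, 16.00)→(14.00, 0.00); distance from the point to it = 0.70 mm. The point is inside the cross-section, 0.70 mm from the nearest boundary — within the 2.4 mm shell band (3 × 0.8).

shell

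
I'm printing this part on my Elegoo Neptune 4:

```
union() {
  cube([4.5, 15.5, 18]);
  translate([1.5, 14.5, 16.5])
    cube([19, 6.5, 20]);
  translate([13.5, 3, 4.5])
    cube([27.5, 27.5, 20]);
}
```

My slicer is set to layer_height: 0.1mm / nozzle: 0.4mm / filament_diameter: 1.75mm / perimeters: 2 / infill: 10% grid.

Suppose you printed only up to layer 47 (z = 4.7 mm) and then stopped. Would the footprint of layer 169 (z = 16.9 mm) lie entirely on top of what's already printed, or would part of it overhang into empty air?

Compare the two slices. At z = 4.7: the cube is present — its section is the full 4.5×15.5 rectangle (area 69.75 mm²); the cube at (1.5, 14.5) is not intersected at this z (z outside [16.5, 36.5]); the 27.5×27.5 cube at (13.5, 3) contributes its full rectangle (area 756.25 mm²); Taking the union: the 2 present regions are separate (no shared area or edge), so areas and boundary lengths simply add and each stays a separate island — area = 826.00 mm². At z = 16.9: the 4.5×15.5 cube contributes its full rectangle (area 69.75 mm²); the cube at (1.5, 14.5) (footprint 19×6.5) is included at this height (area 123.50 mm²); the 27.5×27.5 cube at (13.5, 3) contributes its full rectangle (area 756.25 mm²); Merging all regions: the regions partially overlap — summed areas 949.50 mm² minus the doubly-counted overlap 48.50 mm² gives 901.00 mm² — area = 901.00 mm². Checking containment: at z = 16.9 the cross-section extends beyond the z = 4.7 cross-section by about 75.00 mm².

part overhangs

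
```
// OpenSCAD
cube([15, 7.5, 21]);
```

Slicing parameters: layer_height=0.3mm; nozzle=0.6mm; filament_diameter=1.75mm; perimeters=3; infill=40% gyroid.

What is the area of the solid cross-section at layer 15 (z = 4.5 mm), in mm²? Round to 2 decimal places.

At z = 4.5 mm: the cube is present — its section is the full 15×7.5 rectangle (area 112.50 mm²). Overall, the cross-section is a single solid region. Net area = 112.50 mm².

112.50 mm²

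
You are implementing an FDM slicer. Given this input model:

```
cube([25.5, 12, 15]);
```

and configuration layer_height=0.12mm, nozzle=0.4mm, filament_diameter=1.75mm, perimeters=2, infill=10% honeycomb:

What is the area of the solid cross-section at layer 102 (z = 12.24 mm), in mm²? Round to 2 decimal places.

306.00 mm²

At z = 12.24 mm: the 25.5×12 cube contributes its full rectangle (area 306.00 mm²). Overall, the cross-section is a single solid region. Net area = 306.00 mm².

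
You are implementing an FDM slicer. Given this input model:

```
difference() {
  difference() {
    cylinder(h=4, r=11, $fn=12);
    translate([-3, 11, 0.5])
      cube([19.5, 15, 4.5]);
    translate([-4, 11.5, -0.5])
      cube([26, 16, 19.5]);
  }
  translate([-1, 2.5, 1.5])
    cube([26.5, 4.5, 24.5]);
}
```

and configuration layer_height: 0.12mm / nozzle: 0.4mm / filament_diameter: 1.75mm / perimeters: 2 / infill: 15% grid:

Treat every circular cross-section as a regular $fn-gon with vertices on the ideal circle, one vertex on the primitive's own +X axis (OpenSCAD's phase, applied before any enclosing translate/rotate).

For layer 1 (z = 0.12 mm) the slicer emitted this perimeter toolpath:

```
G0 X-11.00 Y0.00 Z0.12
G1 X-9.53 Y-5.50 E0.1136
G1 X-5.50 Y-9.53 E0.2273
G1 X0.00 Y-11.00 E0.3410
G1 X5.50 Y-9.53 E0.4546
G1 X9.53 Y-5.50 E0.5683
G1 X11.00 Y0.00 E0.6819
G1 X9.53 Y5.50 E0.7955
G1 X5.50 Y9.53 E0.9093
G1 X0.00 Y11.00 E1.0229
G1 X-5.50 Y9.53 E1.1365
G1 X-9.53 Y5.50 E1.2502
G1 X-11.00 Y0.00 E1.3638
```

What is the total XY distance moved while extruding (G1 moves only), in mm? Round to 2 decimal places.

Sum the Euclidean lengths of each G1 segment: total = 68.34 mm.

68.34 mm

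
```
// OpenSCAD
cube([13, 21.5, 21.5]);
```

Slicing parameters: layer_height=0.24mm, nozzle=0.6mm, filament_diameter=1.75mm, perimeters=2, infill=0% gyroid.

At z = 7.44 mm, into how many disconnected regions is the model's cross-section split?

At z = 7.44 mm: the cube is present — its section is the full 13×21.5 rectangle. The result has 1 disconnected region.

1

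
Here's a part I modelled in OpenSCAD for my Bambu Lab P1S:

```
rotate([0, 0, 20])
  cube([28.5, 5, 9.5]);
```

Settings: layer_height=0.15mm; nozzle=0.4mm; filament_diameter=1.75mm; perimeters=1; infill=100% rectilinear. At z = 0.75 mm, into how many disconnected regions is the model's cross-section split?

At z = 0.75 mm: the 28.5×5 cube contributes its full rectangle; (whole slice rotated 20° about Z — lengths, areas and connectivity unchanged). The result has 1 disconnected region.

1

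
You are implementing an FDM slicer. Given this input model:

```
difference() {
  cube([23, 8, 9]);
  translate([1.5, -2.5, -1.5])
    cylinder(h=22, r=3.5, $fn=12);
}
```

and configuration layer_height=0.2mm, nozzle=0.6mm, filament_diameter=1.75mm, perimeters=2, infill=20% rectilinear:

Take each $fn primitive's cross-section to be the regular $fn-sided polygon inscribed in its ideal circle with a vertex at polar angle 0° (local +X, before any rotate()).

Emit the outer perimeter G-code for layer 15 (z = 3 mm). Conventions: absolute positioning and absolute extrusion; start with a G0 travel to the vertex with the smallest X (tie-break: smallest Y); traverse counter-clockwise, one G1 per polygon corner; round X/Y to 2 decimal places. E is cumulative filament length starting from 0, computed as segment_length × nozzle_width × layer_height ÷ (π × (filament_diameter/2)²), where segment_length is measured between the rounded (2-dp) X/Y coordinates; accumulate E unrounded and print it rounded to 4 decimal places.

G0 X0.00 Y0.60 Z3.00
G1 X1.50 Y1.00 E0.0775
G1 X3.25 Y0.53 E0.1679
G1 X3.78 Y0.00 E0.2052
G1 X23.00 Y0.00 E1.1641
G1 X23.00 Y8.00 E1.5633
G1 X0.00 Y8.00 E2.7107
G1 X0.00 Y0.60 E3.0799

At z = 3 mm: the cube (footprint 23×8) is included at this height; the r=3.5 cylinder at (1.5, -2.5) gives a regular 12-gon of circumradius 3.5 (constant along its height); After the difference (first − rest): starting from the 23×8 cube, the r=3.5 cylinder at (1.5, -2.5) partially overlaps it — only the 2.68 mm² overlap (of its 36.75 mm²) is removed, clipping the outline — 1 connected region. The outline is a single polygon with 7 vertices. Extrusion per mm of travel: 0.6 × 0.2 / (π × 0.875²) = 0.049890. Accumulating E over each segment gives final E = 3.0799.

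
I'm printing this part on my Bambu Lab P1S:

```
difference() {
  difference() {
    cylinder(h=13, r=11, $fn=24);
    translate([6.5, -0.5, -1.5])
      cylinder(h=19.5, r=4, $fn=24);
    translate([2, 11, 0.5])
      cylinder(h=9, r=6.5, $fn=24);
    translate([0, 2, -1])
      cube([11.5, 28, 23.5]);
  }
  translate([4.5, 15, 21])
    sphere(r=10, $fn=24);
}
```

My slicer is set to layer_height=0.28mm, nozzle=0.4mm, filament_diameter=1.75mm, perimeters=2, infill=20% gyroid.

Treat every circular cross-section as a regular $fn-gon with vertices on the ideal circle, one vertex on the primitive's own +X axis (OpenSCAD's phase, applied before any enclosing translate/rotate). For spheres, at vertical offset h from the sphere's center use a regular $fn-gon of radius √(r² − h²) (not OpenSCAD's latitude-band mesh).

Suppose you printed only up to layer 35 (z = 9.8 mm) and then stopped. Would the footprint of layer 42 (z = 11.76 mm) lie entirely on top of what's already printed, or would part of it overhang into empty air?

Compare the two slices. At z = 9.8: the cylinder: section is a regular 24-gon, circumradius r=11 (area = (24/2)·11.000²·sin(360°/24) = 375.81 mm²); the r=4 cylinder at (6.5, -0.5) gives a regular 24-gon of circumradius 4 (constant along its height) (area = (24/2)·4.000²·sin(360°/24) = 49.69 mm²); the cylinder at (2, 11) is not intersected at this z (z outside [0.5, 9.5]); the 11.5×28 cube at (0, 2) contributes its full rectangle (area 322.00 mm²); After the difference (first − rest): starting from the r=11 cylinder (375.81 mm²), the r=4 cylinder at (6.5, -0.5) lies wholly inside it (removes its full 49.69 mm² and its 25.06 mm outline becomes a hole wall); the 11.5×28 cube at (0, 2) partially overlaps it — only the 65.85 mm² overlap (of its 322.00 mm²) is removed, clipping the outline — area = 260.26 mm²; the sphere at (4.5, 15) is absent (|z−center|=11.200 > r=10); Taking the first minus the rest: none of the subtracted shapes is present at this height, so the result so far is unchanged — area = 260.26 mm². At z = 11.76: the r=11 cylinder contributes a regular 24-gon of circumradius 11 (area = (24/2)·11.000²·sin(360°/24) = 375.81 mm²); the r=4 cylinder at (6.5, -0.5) contributes a regular 24-gon of circumradius 4 (area = (24/2)·4.000²·sin(360°/24) = 49.69 mm²); the cylinder at (2, 11) is absent (z outside [0.5, 9.5]); the 11.5×28 cube at (0, 2) contributes its full rectangle (area 322.00 mm²); Taking the first minus the rest: starting from the r=11 cylinder (375.81 mm²), the r=4 cylinder at (6.5, -0.5) lies wholly inside it (removes its full 49.69 mm² and its 25.06 mm outline becomes a hole wall); the 11.5×28 cube at (0, 2) partially overlaps it — only the 65.85 mm² overlap (of its 322.00 mm²) is removed, clipping the outline — area = 260.26 mm²; the r=10 sphere at (4.5, 15) contributes a regular 24-gon of circumradius √(10²−9.24²) = 3.824 (area = (24/2)·3.824²·sin(360°/24) = 45.41 mm²); After the difference (first − rest): starting from the result so far (260.26 mm²), the r=10 sphere at (4.5, 15) misses the remaining region (no effect) — area = 260.26 mm². Checking containment: the cross-section at z = 11.76 is a subset of the cross-section at z = 9.8.

entirely on top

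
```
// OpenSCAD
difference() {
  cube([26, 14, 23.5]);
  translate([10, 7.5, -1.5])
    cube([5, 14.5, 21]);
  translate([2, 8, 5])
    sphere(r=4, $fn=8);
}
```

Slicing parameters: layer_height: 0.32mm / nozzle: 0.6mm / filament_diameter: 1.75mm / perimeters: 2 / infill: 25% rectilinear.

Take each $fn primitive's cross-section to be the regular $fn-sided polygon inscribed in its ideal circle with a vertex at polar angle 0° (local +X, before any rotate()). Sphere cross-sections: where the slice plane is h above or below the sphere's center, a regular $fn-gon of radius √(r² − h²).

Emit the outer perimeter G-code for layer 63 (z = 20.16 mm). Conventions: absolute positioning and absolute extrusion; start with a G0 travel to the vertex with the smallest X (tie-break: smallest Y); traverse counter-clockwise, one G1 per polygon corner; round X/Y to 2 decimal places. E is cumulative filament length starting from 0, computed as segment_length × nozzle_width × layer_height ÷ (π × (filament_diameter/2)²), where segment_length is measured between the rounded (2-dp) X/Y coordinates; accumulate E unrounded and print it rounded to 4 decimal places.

At z = 20.16 mm: the 26×14 cube contributes its full rectangle; the cube at (10, 7.5) is absent (z outside [-1.5, 19.5]); the sphere at (2, 8) is absent (|z−center|=15.160 > r=4); Subtracting the remaining from the first: none of the subtracted shapes is present at this height, so the 26×14 cube is unchanged — 1 connected region. The outline is a single polygon with 4 vertices. Extrusion per mm of travel: 0.6 × 0.32 / (π × 0.875²) = 0.079824. Accumulating E over each segment gives final E = 6.3859.

G0 X0.00 Y0.00 Z20.16
G1 X26.00 Y0.00 E2.0754
G1 X26.00 Y14.00 E3.1930
G1 X0.00 Y14.00 E5.2684
G1 X0.00 Y0.00 E6.3859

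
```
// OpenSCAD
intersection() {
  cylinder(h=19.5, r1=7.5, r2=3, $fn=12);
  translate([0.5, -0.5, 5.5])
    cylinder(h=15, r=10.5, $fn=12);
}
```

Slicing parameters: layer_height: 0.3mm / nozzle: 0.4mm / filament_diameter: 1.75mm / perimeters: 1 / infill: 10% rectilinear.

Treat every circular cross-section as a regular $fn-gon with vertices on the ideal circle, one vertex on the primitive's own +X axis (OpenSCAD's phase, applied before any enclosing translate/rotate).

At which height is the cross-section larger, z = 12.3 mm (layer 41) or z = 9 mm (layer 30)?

Layer 41 (z = 12.3): the cone: at t=0.631 of its height the radius interpolates to r₁+(r₂−r₁)t = 4.662, giving a regular 12-gon of that circumradius (area = (12/2)·4.662²·sin(360°/12) = 65.19 mm²); the cylinder at (0.5, -0.5): section is a regular 12-gon, circumradius r=10.5 (area = (12/2)·10.500²·sin(360°/12) = 330.75 mm²); After intersecting: the cone lies inside the r=10.5 cylinder at (0.5, -0.5), so it is kept whole — area = 65.19 mm². So its area = 65.19 mm². Layer 30 (z = 9): the cone (r1=7.5→r2=3) has section circumradius 5.423 here — a regular 12-gon (area = (12/2)·5.423²·sin(360°/12) = 88.23 mm²); the r=10.5 cylinder at (0.5, -0.5) contributes a regular 12-gon of circumradius 10.5 (area = (12/2)·10.500²·sin(360°/12) = 330.75 mm²); Taking the intersection: the cone lies inside the r=10.5 cylinder at (0.5, -0.5), so it is kept whole — area = 88.23 mm². So its area = 88.23 mm². Layer 30 is larger (88.23 vs 65.19 mm²).

layer 30 (z = 9 mm)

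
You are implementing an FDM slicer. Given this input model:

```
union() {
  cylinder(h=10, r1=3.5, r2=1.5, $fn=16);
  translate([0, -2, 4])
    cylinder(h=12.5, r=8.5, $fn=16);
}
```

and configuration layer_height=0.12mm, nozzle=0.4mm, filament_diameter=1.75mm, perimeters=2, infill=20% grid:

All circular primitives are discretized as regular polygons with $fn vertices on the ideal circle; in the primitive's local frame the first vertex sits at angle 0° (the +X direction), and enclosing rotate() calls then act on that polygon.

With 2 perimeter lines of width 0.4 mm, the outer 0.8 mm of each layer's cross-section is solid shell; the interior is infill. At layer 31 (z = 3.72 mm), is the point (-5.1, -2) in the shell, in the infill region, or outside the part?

At z = 3.72 mm: the cone: at t=0.372 of its height the radius interpolates to r₁+(r₂−r₁)t = 2.756, giving a regular 16-gon of that circumradius; the cylinder at (0, -2) does not reach this height (z outside [4, 16.5]); Merging all regions: only the cone is present, so the union is just that shape — 1 connected region. Overall, the cross-section is a single solid region. The nearest boundary edge runs (-2.76, 0.00)→(-2.55, -1.05); distance from the point to it = 2.72 mm. The point is not inside any of the regions above, so it lies outside the cross-section (2.72 mm from the nearest boundary).

outside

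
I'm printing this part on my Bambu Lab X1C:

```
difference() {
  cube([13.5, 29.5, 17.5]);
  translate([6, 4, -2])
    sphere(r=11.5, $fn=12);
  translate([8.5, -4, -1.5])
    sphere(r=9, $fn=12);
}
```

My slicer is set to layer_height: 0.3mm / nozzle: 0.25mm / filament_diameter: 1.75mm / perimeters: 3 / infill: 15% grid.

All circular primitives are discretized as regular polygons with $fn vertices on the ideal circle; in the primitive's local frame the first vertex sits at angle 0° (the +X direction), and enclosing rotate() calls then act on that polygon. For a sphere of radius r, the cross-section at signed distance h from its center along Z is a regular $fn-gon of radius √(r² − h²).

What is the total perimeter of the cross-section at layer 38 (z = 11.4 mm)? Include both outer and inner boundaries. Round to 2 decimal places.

86.00 mm

At z = 11.4 mm: the cube is present — its section is the full 13.5×29.5 rectangle (perimeter 86.00 mm); the sphere at (6, 4) is absent (|z−center|=13.400 > r=11.5); the sphere at (8.5, -4) is absent (|z−center|=12.900 > r=9); Subtracting the remaining from the first: none of the subtracted shapes is present at this height, so the 13.5×29.5 cube is unchanged — boundary = 86.00 mm. Overall, the cross-section is a single solid region. Total boundary length (outer) = 86.00 mm.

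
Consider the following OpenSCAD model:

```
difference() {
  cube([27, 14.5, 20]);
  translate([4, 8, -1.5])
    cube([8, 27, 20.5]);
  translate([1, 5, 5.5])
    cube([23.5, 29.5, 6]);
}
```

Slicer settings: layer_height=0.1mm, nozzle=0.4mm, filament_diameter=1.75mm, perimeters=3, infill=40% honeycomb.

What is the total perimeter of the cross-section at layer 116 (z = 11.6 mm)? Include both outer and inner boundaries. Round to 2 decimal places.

96.00 mm

At z = 11.6 mm: the 27×14.5 cube contributes its full rectangle (perimeter 83.00 mm); the 8×27 cube at (4, 8) contributes its full rectangle (perimeter 70.00 mm); the cube at (1, 5) does not reach this height (z outside [5.5, 11.5]); Taking the first minus the rest: starting from the 27×14.5 cube, the 8×27 cube at (4, 8) partially overlaps it — only the 52.00 mm² overlap (of its 216.00 mm²) is removed, clipping the outline — boundary = 96.00 mm. Overall, the cross-section is a single solid region. Total boundary length (outer) = 96.00 mm.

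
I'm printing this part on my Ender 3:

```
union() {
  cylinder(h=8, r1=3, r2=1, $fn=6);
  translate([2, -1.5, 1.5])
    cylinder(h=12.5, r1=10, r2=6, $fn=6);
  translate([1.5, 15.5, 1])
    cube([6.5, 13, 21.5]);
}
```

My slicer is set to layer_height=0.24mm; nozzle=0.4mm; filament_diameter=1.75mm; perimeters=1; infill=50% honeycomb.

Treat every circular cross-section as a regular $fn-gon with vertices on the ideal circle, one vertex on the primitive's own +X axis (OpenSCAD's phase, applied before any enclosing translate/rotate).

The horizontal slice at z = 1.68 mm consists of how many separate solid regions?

2

At z = 1.68 mm: the cone (r1=3→r2=1) has section circumradius 2.580 here — a regular 6-gon; the cone at (2, -1.5): at t=0.014 of its height the radius interpolates to r₁+(r₂−r₁)t = 9.942, giving a regular 6-gon of that circumradius; the 6.5×13 cube at (1.5, 15.5) contributes its full rectangle; Merging all regions: the regions partially overlap (shared area 17.29 mm²), so overlapping operands fuse into one piece — 2 connected regions. The result has 2 disconnected regions.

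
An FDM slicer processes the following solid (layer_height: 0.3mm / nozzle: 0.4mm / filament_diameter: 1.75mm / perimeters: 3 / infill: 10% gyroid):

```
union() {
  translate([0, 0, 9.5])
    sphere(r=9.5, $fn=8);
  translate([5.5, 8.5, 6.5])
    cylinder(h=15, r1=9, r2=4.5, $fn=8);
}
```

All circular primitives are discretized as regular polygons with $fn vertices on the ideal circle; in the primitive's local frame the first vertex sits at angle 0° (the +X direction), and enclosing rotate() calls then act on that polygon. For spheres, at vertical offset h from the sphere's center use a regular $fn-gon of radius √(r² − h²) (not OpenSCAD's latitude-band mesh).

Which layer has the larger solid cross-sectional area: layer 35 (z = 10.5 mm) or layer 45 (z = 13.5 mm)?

Layer 35 (z = 10.5): the r=9.5 sphere contributes a regular 8-gon of circumradius √(9.5²−1²) = 9.447 (area = (8/2)·9.447²·sin(360°/8) = 252.44 mm²); the cone at (5.5, 8.5): at t=0.267 of its height the radius interpolates to r₁+(r₂−r₁)t = 7.800, giving a regular 8-gon of that circumradius (area = (8/2)·7.800²·sin(360°/8) = 172.08 mm²); Combining (union): the regions partially overlap — summed areas 424.52 mm² minus the doubly-counted overlap 55.44 mm² gives 369.08 mm² — area = 369.08 mm². So its area = 369.08 mm². Layer 45 (z = 13.5): the r=9.5 sphere slices to a regular 8-gon of circumradius 8.617 (√(r²−h²) with h=4 from center) (area = (8/2)·8.617²·sin(360°/8) = 210.01 mm²); the cone at (5.5, 8.5) (r1=9→r2=4.5) has section circumradius 6.900 here — a regular 8-gon (area = (8/2)·6.900²·sin(360°/8) = 134.66 mm²); Combining (union): the regions partially overlap — summed areas 344.67 mm² minus the doubly-counted overlap 33.69 mm² gives 310.98 mm² — area = 310.98 mm². So its area = 310.98 mm². Layer 35 is larger (369.08 vs 310.98 mm²).

layer 35 (z = 10.5 mm)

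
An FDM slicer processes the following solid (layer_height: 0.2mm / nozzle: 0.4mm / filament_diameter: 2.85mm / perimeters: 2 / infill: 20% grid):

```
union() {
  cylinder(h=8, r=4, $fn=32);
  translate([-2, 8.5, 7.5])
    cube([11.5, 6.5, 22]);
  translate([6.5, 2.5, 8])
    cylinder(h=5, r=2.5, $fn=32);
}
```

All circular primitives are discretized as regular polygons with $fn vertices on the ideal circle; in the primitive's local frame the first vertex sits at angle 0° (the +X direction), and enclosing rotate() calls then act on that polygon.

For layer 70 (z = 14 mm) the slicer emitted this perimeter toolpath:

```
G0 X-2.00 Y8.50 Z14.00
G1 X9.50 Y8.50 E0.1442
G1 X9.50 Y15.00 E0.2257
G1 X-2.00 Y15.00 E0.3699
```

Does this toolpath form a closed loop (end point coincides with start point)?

Start point (G0): (-2.00, 8.50). End point (last G1): the path does not return to the start — open.

no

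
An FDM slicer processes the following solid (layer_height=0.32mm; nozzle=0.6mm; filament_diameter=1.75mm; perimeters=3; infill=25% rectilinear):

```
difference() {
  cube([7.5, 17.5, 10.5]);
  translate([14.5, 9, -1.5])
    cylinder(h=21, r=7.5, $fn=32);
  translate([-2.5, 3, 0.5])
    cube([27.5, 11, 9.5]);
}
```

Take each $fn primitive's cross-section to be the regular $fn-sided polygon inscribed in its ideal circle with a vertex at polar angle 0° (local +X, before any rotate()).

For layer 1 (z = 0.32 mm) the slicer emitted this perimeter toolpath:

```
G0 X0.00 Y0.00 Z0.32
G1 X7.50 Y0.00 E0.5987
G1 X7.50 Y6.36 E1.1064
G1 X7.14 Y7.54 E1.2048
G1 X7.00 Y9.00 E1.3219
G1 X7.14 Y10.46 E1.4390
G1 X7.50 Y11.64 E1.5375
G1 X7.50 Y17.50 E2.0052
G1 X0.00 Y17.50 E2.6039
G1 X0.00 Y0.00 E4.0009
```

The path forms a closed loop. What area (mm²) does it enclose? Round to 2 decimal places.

129.57 mm²

Apply the shoelace formula to the sequence of (X, Y) vertices; enclosed area = 129.57 mm².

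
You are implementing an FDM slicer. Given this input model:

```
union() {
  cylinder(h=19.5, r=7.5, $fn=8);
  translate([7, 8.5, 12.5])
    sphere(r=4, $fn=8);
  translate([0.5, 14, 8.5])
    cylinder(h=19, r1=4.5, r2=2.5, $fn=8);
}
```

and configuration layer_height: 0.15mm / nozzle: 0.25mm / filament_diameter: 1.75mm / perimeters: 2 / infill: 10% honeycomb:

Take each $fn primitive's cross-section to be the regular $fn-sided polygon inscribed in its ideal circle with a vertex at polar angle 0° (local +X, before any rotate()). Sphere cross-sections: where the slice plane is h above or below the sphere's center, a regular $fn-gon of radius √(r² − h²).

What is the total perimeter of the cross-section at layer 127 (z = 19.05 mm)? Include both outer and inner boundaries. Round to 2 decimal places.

At z = 19.05 mm: the r=7.5 cylinder contributes a regular 8-gon of circumradius 7.5 (perimeter = 2·8·7.500·sin(180°/8) = 45.92 mm); the sphere at (7, 8.5) is not intersected at this z (|z−center|=6.550 > r=4); the cone at (0.5, 14) (r1=4.5→r2=2.5) has section circumradius 3.389 here — a regular 8-gon (perimeter = 2·8·3.389·sin(180°/8) = 20.75 mm); Taking the union: the 2 present regions are separate (no shared area or edge), so areas and boundary lengths simply add and each stays a separate island — boundary = 66.68 mm. Overall, the cross-section has 2 separate islands. Total boundary length (outer) = 66.68 mm.

66.68 mm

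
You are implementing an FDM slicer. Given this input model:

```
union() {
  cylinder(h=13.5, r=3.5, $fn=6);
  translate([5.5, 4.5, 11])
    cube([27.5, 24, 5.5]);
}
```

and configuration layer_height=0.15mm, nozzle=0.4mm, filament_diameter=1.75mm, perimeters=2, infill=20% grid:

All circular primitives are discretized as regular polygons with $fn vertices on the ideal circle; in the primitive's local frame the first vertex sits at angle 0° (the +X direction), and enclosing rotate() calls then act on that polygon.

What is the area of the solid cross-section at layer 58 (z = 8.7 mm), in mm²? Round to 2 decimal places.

At z = 8.7 mm: the r=3.5 cylinder gives a regular 6-gon of circumradius 3.5 (constant along its height) (area = (6/2)·3.500²·sin(360°/6) = 31.83 mm²); the cube at (5.5, 4.5) is not intersected at this z (z outside [11, 16.5]); Combining (union): only the r=3.5 cylinder is present, so the union is just that shape — area = 31.83 mm². Overall, the cross-section is a single solid region. Net area = 31.83 mm².

31.83 mm²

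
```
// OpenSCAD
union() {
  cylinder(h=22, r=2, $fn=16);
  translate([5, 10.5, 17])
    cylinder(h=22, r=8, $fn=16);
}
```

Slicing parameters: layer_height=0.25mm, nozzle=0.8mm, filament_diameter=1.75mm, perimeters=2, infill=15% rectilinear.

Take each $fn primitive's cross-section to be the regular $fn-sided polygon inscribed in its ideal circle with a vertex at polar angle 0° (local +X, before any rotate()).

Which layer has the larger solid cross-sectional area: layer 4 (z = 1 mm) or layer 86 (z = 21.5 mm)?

Layer 4 (z = 1): the cylinder: section is a regular 16-gon, circumradius r=2 (area = (16/2)·2.000²·sin(360°/16) = 12.25 mm²); the cylinder at (5, 10.5) is not intersected at this z (z outside [17, 39]); Merging all regions: only the r=2 cylinder is present, so the union is just that shape — area = 12.25 mm². So its area = 12.25 mm². Layer 86 (z = 21.5): the cylinder: section is a regular 16-gon, circumradius r=2 (area = (16/2)·2.000²·sin(360°/16) = 12.25 mm²); the cylinder at (5, 10.5): section is a regular 16-gon, circumradius r=8 (area = (16/2)·8.000²·sin(360°/16) = 195.93 mm²); Combining (union): the 2 present regions are separate (no shared area or edge), so areas and boundary lengths simply add and each stays a separate island — area = 208.18 mm². So its area = 208.18 mm². Layer 86 is larger (208.18 vs 12.25 mm²).

layer 86 (z = 21.5 mm)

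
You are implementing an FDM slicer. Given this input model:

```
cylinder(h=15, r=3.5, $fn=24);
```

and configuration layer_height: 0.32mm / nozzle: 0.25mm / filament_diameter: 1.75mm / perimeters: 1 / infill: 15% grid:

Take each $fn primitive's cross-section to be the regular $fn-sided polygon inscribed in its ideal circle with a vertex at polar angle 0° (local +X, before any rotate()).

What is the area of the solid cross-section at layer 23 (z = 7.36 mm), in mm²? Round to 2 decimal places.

38.05 mm²

At z = 7.36 mm: the r=3.5 cylinder gives a regular 24-gon of circumradius 3.5 (constant along its height) (area = (24/2)·3.500²·sin(360°/24) = 38.05 mm²). Overall, the cross-section is a single solid region. Net area = 38.05 mm².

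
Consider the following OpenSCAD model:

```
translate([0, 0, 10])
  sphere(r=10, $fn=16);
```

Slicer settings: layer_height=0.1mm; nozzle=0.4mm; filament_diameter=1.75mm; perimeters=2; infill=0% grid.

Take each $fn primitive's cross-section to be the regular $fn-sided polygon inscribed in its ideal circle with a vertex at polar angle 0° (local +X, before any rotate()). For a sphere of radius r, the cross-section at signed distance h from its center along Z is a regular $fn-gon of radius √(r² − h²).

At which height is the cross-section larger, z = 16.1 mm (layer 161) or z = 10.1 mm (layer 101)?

layer 101 (z = 10.1 mm)

Layer 161 (z = 16.1): the r=10 sphere contributes a regular 16-gon of circumradius √(10²−6.1²) = 7.924 (area = (16/2)·7.924²·sin(360°/16) = 192.23 mm²). So its area = 192.23 mm². Layer 101 (z = 10.1): the sphere: section is a regular 16-gon, circumradius = √(r²−h²) = √(10²−0.1²) = 9.999 (area = (16/2)·9.999²·sin(360°/16) = 306.12 mm²). So its area = 306.12 mm². Layer 101 is larger (306.12 vs 192.23 mm²).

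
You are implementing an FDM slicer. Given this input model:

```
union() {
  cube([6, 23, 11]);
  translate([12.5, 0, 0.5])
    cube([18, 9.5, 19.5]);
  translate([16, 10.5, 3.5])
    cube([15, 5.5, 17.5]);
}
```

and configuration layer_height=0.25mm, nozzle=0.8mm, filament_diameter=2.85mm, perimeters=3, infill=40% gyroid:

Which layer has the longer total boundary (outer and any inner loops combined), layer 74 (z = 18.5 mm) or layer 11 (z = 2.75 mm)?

Layer 74 (z = 18.5): the cube does not reach this height (z outside [0, 11]); the cube at (12.5, 0) (footprint 18×9.5) is included at this height (perimeter 55.00 mm); the cube at (16, 10.5) (footprint 15×5.5) is included at this height (perimeter 41.00 mm); Merging all regions: the 2 present regions are separate (no shared area or edge), so areas and boundary lengths simply add and each stays a separate island — boundary = 96.00 mm. So its perimeter = 96.00 mm. Layer 11 (z = 2.75): the cube (footprint 6×23) is included at this height (perimeter 58.00 mm); the cube at (12.5, 0) is present — its section is the full 18×9.5 rectangle (perimeter 55.00 mm); the cube at (16, 10.5) does not reach this height (z outside [3.5, 21]); Merging all regions: the 2 present regions are separate (no shared area or edge), so areas and boundary lengths simply add and each stays a separate island — boundary = 113.00 mm. So its perimeter = 113.00 mm. Layer 11 is larger (113.00 vs 96.00 mm).

layer 11 (z = 2.75 mm)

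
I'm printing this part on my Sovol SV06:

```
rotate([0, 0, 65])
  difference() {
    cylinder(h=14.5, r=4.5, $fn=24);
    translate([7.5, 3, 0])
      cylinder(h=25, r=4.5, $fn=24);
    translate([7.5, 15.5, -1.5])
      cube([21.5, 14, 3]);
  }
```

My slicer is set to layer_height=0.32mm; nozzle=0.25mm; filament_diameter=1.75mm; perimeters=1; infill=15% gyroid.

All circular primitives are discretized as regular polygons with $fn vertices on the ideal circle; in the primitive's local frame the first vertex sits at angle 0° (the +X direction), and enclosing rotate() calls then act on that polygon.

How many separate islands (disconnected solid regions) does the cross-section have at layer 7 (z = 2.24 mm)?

1

At z = 2.24 mm: the r=4.5 cylinder contributes a regular 24-gon of circumradius 4.5; the r=4.5 cylinder at (7.5, 3) gives a regular 24-gon of circumradius 4.5 (constant along its height); the cube at (7.5, 15.5) does not reach this height (z outside [-1.5, 1.5]); Subtracting the remaining from the first: starting from the r=4.5 cylinder, the r=4.5 cylinder at (7.5, 3) partially overlaps it — only the 2.27 mm² overlap (of its 62.89 mm²) is removed, clipping the outline — 1 connected region; (whole slice rotated 65° about Z — lengths, areas and connectivity unchanged). Overall, the cross-section is a single solid region. Island count = 1.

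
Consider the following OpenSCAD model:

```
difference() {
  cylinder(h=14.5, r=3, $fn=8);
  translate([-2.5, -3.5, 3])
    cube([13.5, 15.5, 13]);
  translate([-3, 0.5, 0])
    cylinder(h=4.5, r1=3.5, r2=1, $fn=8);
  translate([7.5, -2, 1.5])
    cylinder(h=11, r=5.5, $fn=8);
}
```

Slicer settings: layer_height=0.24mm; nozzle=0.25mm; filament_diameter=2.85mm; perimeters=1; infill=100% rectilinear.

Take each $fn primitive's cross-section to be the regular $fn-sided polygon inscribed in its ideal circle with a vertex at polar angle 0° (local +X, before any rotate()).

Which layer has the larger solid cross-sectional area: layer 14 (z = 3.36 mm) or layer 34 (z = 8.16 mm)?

Layer 14 (z = 3.36): the r=3 cylinder gives a regular 8-gon of circumradius 3 (constant along its height) (area = (8/2)·3.000²·sin(360°/8) = 25.46 mm²); the 13.5×15.5 cube at (-2.5, -3.5) contributes its full rectangle (area 209.25 mm²); the cone at (-3, 0.5): at t=0.747 of its height the radius interpolates to r₁+(r₂−r₁)t = 1.633, giving a regular 8-gon of that circumradius (area = (8/2)·1.633²·sin(360°/8) = 7.55 mm²); the r=5.5 cylinder at (7.5, -2) contributes a regular 8-gon of circumradius 5.5 (area = (8/2)·5.500²·sin(360°/8) = 85.56 mm²); Subtracting the remaining from the first: starting from the r=3 cylinder (25.46 mm²), the 13.5×15.5 cube at (-2.5, -3.5) partially overlaps it — only the 24.85 mm² overlap (of its 209.25 mm²) is removed, clipping the outline; the cone at (-3, 0.5) partially overlaps it — only the 0.59 mm² overlap (of its 7.55 mm²) is removed, clipping the outline; the r=5.5 cylinder at (7.5, -2) misses the remaining region (no effect) — area = 0.01 mm². So its area = 0.01 mm². Layer 34 (z = 8.16): the r=3 cylinder gives a regular 8-gon of circumradius 3 (constant along its height) (area = (8/2)·3.000²·sin(360°/8) = 25.46 mm²); the 13.5×15.5 cube at (-2.5, -3.5) contributes its full rectangle (area 209.25 mm²); the cone at (-3, 0.5) is absent (z outside [0, 4.5]); the r=5.5 cylinder at (7.5, -2) gives a regular 8-gon of circumradius 5.5 (constant along its height) (area = (8/2)·5.500²·sin(360°/8) = 85.56 mm²); Taking the first minus the rest: starting from the r=3 cylinder (25.46 mm²), the 13.5×15.5 cube at (-2.5, -3.5) partially overlaps it — only the 24.85 mm² overlap (of its 209.25 mm²) is removed, clipping the outline; the r=5.5 cylinder at (7.5, -2) misses the remaining region (no effect) — area = 0.60 mm². So its area = 0.60 mm². Layer 34 is larger (0.60 vs 0.01 mm²).

layer 34 (z = 8.16 mm)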